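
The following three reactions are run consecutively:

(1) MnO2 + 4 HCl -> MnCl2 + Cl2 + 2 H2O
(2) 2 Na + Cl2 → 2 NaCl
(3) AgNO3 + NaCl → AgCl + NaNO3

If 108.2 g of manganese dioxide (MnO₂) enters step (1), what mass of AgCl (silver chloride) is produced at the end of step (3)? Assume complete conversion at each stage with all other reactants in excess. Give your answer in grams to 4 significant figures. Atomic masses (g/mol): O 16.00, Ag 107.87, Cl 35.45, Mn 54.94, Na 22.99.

M(MnO2) = 54.94 + 2(16.00) = 86.94 g/mol.
M(AgCl) = 107.87 + 35.45 = 143.32 g/mol.
n(MnO2) = 108.2 / 86.94 = 1.2445 mol.
Reaction (1): MnO2→Cl2 ratio 1:1 ⇒ n(Cl2) = 1.2445 mol.
Reaction (2): Cl2→NaCl ratio 1:2 ⇒ n(NaCl) = 2.4891 mol.
Reaction (3): NaCl→AgCl ratio 1:1 ⇒ n(AgCl) = 2.4891 mol.
Mass of AgCl = 2.4891 × 143.32 = 356.73 g.

356.7 g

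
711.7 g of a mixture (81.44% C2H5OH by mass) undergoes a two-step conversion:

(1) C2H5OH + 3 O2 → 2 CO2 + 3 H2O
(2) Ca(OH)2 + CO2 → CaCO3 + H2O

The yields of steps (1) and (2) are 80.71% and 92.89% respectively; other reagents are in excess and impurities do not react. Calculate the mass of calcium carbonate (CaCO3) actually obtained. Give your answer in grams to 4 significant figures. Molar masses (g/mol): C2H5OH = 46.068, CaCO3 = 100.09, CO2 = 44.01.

1888 g

Pure C2H5OH = 711.7 × 0.8144 = 579.61 g.
n(C2H5OH) = 579.61 / 46.068 = 12.582 mol.
Step 1 (C2H5OH:CO2 = 1:2): theoretical n(CO2) = 25.163 mol; at 80.71% yield, n(CO2) = 20.309 mol.
Step 2 (CO2:CaCO3 = 1:1): theoretical n(CaCO3) = 20.309 mol, so theoretical mass = 20.309 × 100.09 = 2032.7 g.
At 92.89% yield, actual mass of CaCO3 = 2032.7 × 0.9289 = 1888.2 g.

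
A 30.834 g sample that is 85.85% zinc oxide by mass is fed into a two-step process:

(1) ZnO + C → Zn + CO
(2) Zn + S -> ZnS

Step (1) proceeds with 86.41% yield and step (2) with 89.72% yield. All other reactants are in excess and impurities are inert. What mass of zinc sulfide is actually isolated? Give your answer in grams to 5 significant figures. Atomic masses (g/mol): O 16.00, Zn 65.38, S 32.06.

Pure ZnO = 30.834 × 0.8585 = 26.4710 g.
M(ZnO) = 65.38 + 16.00 = 81.38 g/mol.
M(ZnS) = 65.38 + 32.06 = 97.44 g/mol.
n(ZnO) = 26.4710 / 81.38 = 0.325276 mol.
Step 1 (ZnO:Zn = 1:1): theoretical n(Zn) = 0.325276 mol; at 86.41% yield, n(Zn) = 0.281071 mol.
Step 2 (Zn:ZnS = 1:1): theoretical n(ZnS) = 0.281071 mol, so theoretical mass = 0.281071 × 97.44 = 27.3876 g.
At 89.72% yield, actual mass of ZnS = 27.3876 × 0.8972 = 24.5721 g.

24.572 g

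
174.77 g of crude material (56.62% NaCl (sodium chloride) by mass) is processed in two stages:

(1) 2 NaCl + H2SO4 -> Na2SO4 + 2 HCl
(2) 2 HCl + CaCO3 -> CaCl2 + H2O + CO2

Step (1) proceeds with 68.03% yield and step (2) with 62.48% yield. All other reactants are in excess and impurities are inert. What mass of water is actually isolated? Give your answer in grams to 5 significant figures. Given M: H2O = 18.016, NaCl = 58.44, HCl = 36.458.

Pure NaCl = 174.77 × 0.5662 = 98.9548 g.
n(NaCl) = 98.9548 / 58.44 = 1.69327 mol.
Step 1 (NaCl:HCl = 2:2): theoretical n(HCl) = 1.69327 mol; at 68.03% yield, n(HCl) = 1.15193 mol.
Step 2 (HCl:H2O = 2:1): theoretical n(H2O) = 0.575966 mol, so theoretical mass = 0.575966 × 18.016 = 10.3766 g.
At 62.48% yield, actual mass of H2O = 10.3766 × 0.6248 = 6.48330 g.

6.4833 g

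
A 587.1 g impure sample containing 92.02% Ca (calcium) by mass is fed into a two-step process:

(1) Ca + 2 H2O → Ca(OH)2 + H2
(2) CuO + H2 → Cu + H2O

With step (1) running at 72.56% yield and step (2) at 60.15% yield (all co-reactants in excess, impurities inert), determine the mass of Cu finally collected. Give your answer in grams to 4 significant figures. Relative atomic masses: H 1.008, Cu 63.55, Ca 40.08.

373.9 g

Pure Ca = 587.1 × 0.9202 = 540.25 g.
M(Ca) = 40.08 g/mol.
M(Cu) = 63.55 g/mol.
n(Ca) = 540.25 / 40.08 = 13.479 mol.
Step 1 (Ca:H2 = 1:1): theoretical n(H2) = 13.479 mol; at 72.56% yield, n(H2) = 9.7806 mol.
Step 2 (H2:Cu = 1:1): theoretical n(Cu) = 9.7806 mol, so theoretical mass = 9.7806 × 63.55 = 621.55 g.
At 60.15% yield, actual mass of Cu = 621.55 × 0.6015 = 373.87 g.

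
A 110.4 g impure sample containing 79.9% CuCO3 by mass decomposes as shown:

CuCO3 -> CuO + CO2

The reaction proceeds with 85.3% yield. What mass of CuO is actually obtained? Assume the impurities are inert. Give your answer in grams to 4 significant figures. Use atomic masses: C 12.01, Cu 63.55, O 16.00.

48.44 g

Pure CuCO3 available = 110.4 g × 0.799 = 88.210 g.
M(CuCO3) = 63.55 + 12.01 + 3(16.00) = 123.56 g/mol.
M(CuO) = 63.55 + 16.00 = 79.55 g/mol.
n(CuCO3) = 88.210 g / 123.56 g/mol = 0.71390 mol.
From the equation the CuCO3:CuO mole ratio is 1:1, so n(CuO) = 0.71390 × 1/1 = 0.71390 mol.
Mass of CuO = 0.71390 mol × 79.55 g/mol = 56.791 g.
Actual mass collected = 56.791 g × 0.853 = 48.443 g.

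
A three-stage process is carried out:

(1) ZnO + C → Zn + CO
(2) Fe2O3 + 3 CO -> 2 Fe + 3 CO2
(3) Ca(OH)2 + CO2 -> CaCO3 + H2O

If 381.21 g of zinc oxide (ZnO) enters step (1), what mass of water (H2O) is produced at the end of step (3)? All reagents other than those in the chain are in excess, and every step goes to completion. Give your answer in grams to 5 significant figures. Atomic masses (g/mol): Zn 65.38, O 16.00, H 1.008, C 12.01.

M(ZnO) = 65.38 + 16.00 = 81.38 g/mol.
M(H2O) = 2(1.008) + 16.00 = 18.016 g/mol.
n(ZnO) = 381.21 / 81.38 = 4.68432 mol.
Reaction (1): ZnO→CO ratio 1:1 ⇒ n(CO) = 4.68432 mol.
Reaction (2): CO→CO2 ratio 3:3 ⇒ n(CO2) = 4.68432 mol.
Reaction (3): CO2→H2O ratio 1:1 ⇒ n(H2O) = 4.68432 mol.
Mass of H2O = 4.68432 × 18.016 = 84.3927 g.

84.393 g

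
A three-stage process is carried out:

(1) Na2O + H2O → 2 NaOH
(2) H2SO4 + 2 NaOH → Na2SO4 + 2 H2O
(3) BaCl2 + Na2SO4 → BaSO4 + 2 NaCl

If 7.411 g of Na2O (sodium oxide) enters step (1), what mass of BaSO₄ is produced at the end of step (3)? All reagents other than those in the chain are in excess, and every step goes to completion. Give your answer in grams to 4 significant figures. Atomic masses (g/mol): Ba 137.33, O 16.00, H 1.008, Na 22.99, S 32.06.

M(Na2O) = 2(22.99) + 16.00 = 61.98 g/mol.
M(BaSO4) = 137.33 + 32.06 + 4(16.00) = 233.39 g/mol.
n(Na2O) = 7.411 / 61.98 = 0.11957 mol.
Reaction (1): Na2O→NaOH ratio 1:2 ⇒ n(NaOH) = 0.23914 mol.
Reaction (2): NaOH→Na2SO4 ratio 2:1 ⇒ n(Na2SO4) = 0.11957 mol.
Reaction (3): Na2SO4→BaSO4 ratio 1:1 ⇒ n(BaSO4) = 0.11957 mol.
Mass of BaSO4 = 0.11957 × 233.39 = 27.907 g.

27.91 g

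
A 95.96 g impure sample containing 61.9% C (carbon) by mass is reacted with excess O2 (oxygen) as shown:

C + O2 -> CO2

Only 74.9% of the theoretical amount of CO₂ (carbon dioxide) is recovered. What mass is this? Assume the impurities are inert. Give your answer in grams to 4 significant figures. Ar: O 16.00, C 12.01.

163.0 g

Pure C available = 95.96 g × 0.619 = 59.399 g.
M(C) = 12.01 g/mol.
M(CO2) = 12.01 + 2(16.00) = 44.01 g/mol.
n(C) = 59.399 g / 12.01 g/mol = 4.9458 mol.
From the equation the C:CO2 mole ratio is 1:1, so n(CO2) = 4.9458 × 1/1 = 4.9458 mol.
Mass of CO2 = 4.9458 mol × 44.01 g/mol = 217.67 g.
Actual mass collected = 217.67 g × 0.749 = 163.03 g.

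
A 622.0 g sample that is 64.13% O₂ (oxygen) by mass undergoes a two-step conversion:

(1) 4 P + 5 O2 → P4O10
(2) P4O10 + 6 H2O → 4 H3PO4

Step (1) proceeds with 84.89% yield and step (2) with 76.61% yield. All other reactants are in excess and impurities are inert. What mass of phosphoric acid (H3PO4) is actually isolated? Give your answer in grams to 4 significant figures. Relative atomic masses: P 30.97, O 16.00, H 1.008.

635.5 g

Pure O2 = 622.0 × 0.6413 = 398.89 g.
M(O2) = 2(16.00) = 32.00 g/mol.
M(H3PO4) = 3(1.008) + 30.97 + 4(16.00) = 97.994 g/mol.
n(O2) = 398.89 / 32.00 = 12.465 mol.
Step 1 (O2:P4O10 = 5:1): theoretical n(P4O10) = 2.4931 mol; at 84.89% yield, n(P4O10) = 2.1164 mol.
Step 2 (P4O10:H3PO4 = 1:4): theoretical n(H3PO4) = 8.4654 mol, so theoretical mass = 8.4654 × 97.994 = 829.56 g.
At 76.61% yield, actual mass of H3PO4 = 829.56 × 0.7661 = 635.53 g.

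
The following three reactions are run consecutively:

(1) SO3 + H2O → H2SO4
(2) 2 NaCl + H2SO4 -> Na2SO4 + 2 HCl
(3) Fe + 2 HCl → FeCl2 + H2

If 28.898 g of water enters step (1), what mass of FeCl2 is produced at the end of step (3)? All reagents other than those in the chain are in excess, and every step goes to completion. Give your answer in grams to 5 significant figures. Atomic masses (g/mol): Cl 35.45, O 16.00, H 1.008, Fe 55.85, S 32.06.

203.31 g

M(H2O) = 2(1.008) + 16.00 = 18.016 g/mol.
M(FeCl2) = 55.85 + 2(35.45) = 126.75 g/mol.
n(H2O) = 28.898 / 18.016 = 1.60402 mol.
Reaction (1): H2O→H2SO4 ratio 1:1 ⇒ n(H2SO4) = 1.60402 mol.
Reaction (2): H2SO4→HCl ratio 1:2 ⇒ n(HCl) = 3.20804 mol.
Reaction (3): HCl→FeCl2 ratio 2:1 ⇒ n(FeCl2) = 1.60402 mol.
Mass of FeCl2 = 1.60402 × 126.75 = 203.309 g.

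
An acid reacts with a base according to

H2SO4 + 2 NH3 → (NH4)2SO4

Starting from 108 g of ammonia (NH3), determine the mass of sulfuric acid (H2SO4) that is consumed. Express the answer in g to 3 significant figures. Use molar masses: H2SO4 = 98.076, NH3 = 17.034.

311 g

n(NH3) = 108.0 g / 17.034 g/mol = 6.340 mol.
From the equation the NH3:H2SO4 mole ratio is 2:1, so n(H2SO4) = 6.340 × 1/2 = 3.170 mol.
Mass of H2SO4 = 3.170 mol × 98.076 g/mol = 310.9 g.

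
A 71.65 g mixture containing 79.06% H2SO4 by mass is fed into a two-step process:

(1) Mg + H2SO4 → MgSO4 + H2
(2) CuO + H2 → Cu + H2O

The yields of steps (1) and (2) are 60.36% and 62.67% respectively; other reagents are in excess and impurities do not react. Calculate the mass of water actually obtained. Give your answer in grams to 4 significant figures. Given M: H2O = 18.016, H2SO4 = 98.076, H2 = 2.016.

Pure H2SO4 = 71.65 × 0.7906 = 56.646 g.
n(H2SO4) = 56.646 / 98.076 = 0.57758 mol.
Step 1 (H2SO4:H2 = 1:1): theoretical n(H2) = 0.57758 mol; at 60.36% yield, n(H2) = 0.34863 mol.
Step 2 (H2:H2O = 1:1): theoretical n(H2O) = 0.34863 mol, so theoretical mass = 0.34863 × 18.016 = 6.2808 g.
At 62.67% yield, actual mass of H2O = 6.2808 × 0.6267 = 3.9362 g.

3.936 g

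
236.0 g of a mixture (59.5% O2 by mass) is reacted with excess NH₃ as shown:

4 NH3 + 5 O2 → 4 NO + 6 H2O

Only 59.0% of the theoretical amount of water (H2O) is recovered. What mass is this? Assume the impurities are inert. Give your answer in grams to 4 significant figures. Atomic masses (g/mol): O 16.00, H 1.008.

Pure O2 available = 236.0 g × 0.595 = 140.42 g.
M(O2) = 2(16.00) = 32.00 g/mol.
M(H2O) = 2(1.008) + 16.00 = 18.016 g/mol.
n(O2) = 140.42 g / 32.00 g/mol = 4.3881 mol.
From the equation the O2:H2O mole ratio is 5:6, so n(H2O) = 4.3881 × 6/5 = 5.2657 mol.
Mass of H2O = 5.2657 mol × 18.016 g/mol = 94.868 g.
Actual mass collected = 94.868 g × 0.590 = 55.972 g.

55.97 g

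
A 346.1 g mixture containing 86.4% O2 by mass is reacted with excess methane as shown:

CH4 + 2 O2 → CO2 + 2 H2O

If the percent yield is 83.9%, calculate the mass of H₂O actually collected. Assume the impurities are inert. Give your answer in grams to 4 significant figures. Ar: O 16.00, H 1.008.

141.2 g

Pure O2 available = 346.1 g × 0.864 = 299.03 g.
M(O2) = 2(16.00) = 32.00 g/mol.
M(H2O) = 2(1.008) + 16.00 = 18.016 g/mol.
n(O2) = 299.03 g / 32.00 g/mol = 9.3447 mol.
From the equation the O2:H2O mole ratio is 2:2, so n(H2O) = 9.3447 × 2/2 = 9.3447 mol.
Mass of H2O = 9.3447 mol × 18.016 g/mol = 168.35 g.
Actual mass collected = 168.35 g × 0.839 = 141.25 g.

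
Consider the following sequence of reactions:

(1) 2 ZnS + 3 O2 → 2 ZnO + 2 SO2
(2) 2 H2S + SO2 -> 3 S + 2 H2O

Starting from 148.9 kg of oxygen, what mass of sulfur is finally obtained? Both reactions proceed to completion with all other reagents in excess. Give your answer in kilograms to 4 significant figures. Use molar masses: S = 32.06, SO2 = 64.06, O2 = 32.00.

298.4 kg

148.9 kg = 148900 g.
n(O2) = 148900 / 32.00 = 4653.1 mol.
Step 1 gives a 3:2 ratio of O2 to SO2, so n(SO2) = 3102.1 mol.
In step 2 the SO2:S ratio is 1:3, so n(S) = 9306.2 mol.
Mass of S = 9306.2 × 32.06 = 298360 g = 298.4 kg.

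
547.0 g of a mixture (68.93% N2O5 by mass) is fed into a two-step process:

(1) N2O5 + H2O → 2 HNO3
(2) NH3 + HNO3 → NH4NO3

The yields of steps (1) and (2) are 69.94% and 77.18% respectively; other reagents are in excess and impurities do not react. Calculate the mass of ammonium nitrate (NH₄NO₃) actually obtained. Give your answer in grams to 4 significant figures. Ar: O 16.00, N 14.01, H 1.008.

301.7 g

Pure N2O5 = 547.0 × 0.6893 = 377.05 g.
M(N2O5) = 2(14.01) + 5(16.00) = 108.02 g/mol.
M(NH4NO3) = 2(14.01) + 4(1.008) + 3(16.00) = 80.052 g/mol.
n(N2O5) = 377.05 / 108.02 = 3.4905 mol.
Step 1 (N2O5:HNO3 = 1:2): theoretical n(HNO3) = 6.9811 mol; at 69.94% yield, n(HNO3) = 4.8826 mol.
Step 2 (HNO3:NH4NO3 = 1:1): theoretical n(NH4NO3) = 4.8826 mol, so theoretical mass = 4.8826 × 80.052 = 390.86 g.
At 77.18% yield, actual mass of NH4NO3 = 390.86 × 0.7718 = 301.66 g.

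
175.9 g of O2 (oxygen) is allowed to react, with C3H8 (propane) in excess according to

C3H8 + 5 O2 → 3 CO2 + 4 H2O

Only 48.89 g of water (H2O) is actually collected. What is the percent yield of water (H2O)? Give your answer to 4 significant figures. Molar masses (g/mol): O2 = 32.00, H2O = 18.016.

61.71 %

n(O2) = 175.90 g / 32.00 g/mol = 5.4969 mol.
From the equation the O2:H2O mole ratio is 5:4, so n(H2O) = 5.4969 × 4/5 = 4.3975 mol.
Mass of H2O = 4.3975 mol × 18.016 g/mol = 79.225 g.
This is the theoretical yield. Percent yield = 48.89 g / 79.225 g × 100% = 61.710%.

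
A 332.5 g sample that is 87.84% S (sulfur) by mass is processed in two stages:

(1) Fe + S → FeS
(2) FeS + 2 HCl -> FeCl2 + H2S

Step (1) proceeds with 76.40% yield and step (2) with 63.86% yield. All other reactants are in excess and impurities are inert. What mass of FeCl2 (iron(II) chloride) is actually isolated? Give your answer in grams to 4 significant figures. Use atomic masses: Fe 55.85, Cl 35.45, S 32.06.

563.4 g

Pure S = 332.5 × 0.8784 = 292.07 g.
M(S) = 32.06 g/mol.
M(FeCl2) = 55.85 + 2(35.45) = 126.75 g/mol.
n(S) = 292.07 / 32.06 = 9.1100 mol.
Step 1 (S:FeS = 1:1): theoretical n(FeS) = 9.1100 mol; at 76.40% yield, n(FeS) = 6.9601 mol.
Step 2 (FeS:FeCl2 = 1:1): theoretical n(FeCl2) = 6.9601 mol, so theoretical mass = 6.9601 × 126.75 = 882.19 g.
At 63.86% yield, actual mass of FeCl2 = 882.19 × 0.6386 = 563.37 g.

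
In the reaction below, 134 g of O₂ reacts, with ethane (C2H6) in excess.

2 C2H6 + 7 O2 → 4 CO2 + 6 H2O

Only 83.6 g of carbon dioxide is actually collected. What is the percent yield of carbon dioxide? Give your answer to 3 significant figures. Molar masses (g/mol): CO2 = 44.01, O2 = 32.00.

n(O2) = 134.0 g / 32.00 g/mol = 4.188 mol.
From the equation the O2:CO2 mole ratio is 7:4, so n(CO2) = 4.188 × 4/7 = 2.393 mol.
Mass of CO2 = 2.393 mol × 44.01 g/mol = 105.3 g.
This is the theoretical yield. Percent yield = 83.6 g / 105.3 g × 100% = 79.38%.

79.4 %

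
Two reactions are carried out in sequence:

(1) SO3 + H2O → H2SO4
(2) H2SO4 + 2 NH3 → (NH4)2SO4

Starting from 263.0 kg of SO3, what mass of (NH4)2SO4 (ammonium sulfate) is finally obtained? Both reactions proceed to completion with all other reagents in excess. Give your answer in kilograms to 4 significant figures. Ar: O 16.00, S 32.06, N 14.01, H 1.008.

434.1 kg

M(SO3) = 32.06 + 3(16.00) = 80.06 g/mol.
M((NH4)2SO4) = 2(14.01) + 8(1.008) + 32.06 + 4(16.00) = 132.144 g/mol.
263.0 kg = 263000 g.
n(SO3) = 263000 / 80.06 = 3285.0 mol.
Step 1 gives a 1:1 ratio of SO3 to H2SO4, so n(H2SO4) = 3285.0 mol.
In step 2 the H2SO4:(NH4)2SO4 ratio is 1:1, so n((NH4)2SO4) = 3285.0 mol.
Mass of (NH4)2SO4 = 3285.0 × 132.144 = 434100 g = 434.1 kg.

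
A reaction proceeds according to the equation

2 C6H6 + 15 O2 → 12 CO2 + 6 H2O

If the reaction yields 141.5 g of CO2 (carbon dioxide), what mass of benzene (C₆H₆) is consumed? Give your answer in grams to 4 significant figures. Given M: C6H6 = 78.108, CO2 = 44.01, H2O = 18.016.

41.86 g

n(CO2) = 141.50 g / 44.01 g/mol = 3.2152 mol.
From the equation the CO2:C6H6 mole ratio is 12:2, so n(C6H6) = 3.2152 × 2/12 = 0.53586 mol.
Mass of C6H6 = 0.53586 mol × 78.108 g/mol = 41.855 g.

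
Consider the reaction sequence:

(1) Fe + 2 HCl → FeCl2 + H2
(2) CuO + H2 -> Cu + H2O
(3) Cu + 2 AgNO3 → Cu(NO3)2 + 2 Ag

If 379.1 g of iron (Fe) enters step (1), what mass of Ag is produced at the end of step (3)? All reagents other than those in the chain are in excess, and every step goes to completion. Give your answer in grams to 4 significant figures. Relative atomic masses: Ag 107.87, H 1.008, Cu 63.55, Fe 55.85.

M(Fe) = 55.85 g/mol.
M(Ag) = 107.87 g/mol.
n(Fe) = 379.1 / 55.85 = 6.7878 mol.
Reaction (1): Fe→H2 ratio 1:1 ⇒ n(H2) = 6.7878 mol.
Reaction (2): H2→Cu ratio 1:1 ⇒ n(Cu) = 6.7878 mol.
Reaction (3): Cu→Ag ratio 1:2 ⇒ n(Ag) = 13.576 mol.
Mass of Ag = 13.576 × 107.87 = 1464.4 g.

1464 g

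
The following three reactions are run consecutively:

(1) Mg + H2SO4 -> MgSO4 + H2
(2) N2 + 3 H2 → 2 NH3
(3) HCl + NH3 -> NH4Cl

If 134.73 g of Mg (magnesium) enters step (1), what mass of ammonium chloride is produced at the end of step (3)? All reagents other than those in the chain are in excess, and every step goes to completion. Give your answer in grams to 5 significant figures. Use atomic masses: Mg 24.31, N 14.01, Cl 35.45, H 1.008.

M(Mg) = 24.31 g/mol.
M(NH4Cl) = 14.01 + 4(1.008) + 35.45 = 53.492 g/mol.
n(Mg) = 134.73 / 24.31 = 5.54216 mol.
Reaction (1): Mg→H2 ratio 1:1 ⇒ n(H2) = 5.54216 mol.
Reaction (2): H2→NH3 ratio 3:2 ⇒ n(NH3) = 3.69478 mol.
Reaction (3): NH3→NH4Cl ratio 1:1 ⇒ n(NH4Cl) = 3.69478 mol.
Mass of NH4Cl = 3.69478 × 53.492 = 197.641 g.

197.64 g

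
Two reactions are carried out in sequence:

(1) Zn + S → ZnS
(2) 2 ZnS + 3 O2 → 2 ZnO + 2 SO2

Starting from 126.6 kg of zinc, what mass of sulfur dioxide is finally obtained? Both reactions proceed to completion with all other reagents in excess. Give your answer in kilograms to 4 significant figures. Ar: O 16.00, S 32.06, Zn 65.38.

M(Zn) = 65.38 g/mol.
M(SO2) = 32.06 + 2(16.00) = 64.06 g/mol.
126.6 kg = 126600 g.
n(Zn) = 126600 / 65.38 = 1936.4 mol.
Step 1 gives a 1:1 ratio of Zn to ZnS, so n(ZnS) = 1936.4 mol.
In step 2 the ZnS:SO2 ratio is 2:2, so n(SO2) = 1936.4 mol.
Mass of SO2 = 1936.4 × 64.06 = 124040 g = 124.0 kg.

124.0 kg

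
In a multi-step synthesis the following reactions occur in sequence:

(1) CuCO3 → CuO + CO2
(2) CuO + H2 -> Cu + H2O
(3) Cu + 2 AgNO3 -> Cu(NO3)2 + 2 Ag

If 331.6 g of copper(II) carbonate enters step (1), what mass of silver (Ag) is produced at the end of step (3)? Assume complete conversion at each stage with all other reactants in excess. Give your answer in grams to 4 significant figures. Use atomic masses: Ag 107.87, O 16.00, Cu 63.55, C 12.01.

M(CuCO3) = 63.55 + 12.01 + 3(16.00) = 123.56 g/mol.
M(Ag) = 107.87 g/mol.
n(CuCO3) = 331.6 / 123.56 = 2.6837 mol.
Reaction (1): CuCO3→CuO ratio 1:1 ⇒ n(CuO) = 2.6837 mol.
Reaction (2): CuO→Cu ratio 1:1 ⇒ n(Cu) = 2.6837 mol.
Reaction (3): Cu→Ag ratio 1:2 ⇒ n(Ag) = 5.3674 mol.
Mass of Ag = 5.3674 × 107.87 = 578.98 g.

579.0 g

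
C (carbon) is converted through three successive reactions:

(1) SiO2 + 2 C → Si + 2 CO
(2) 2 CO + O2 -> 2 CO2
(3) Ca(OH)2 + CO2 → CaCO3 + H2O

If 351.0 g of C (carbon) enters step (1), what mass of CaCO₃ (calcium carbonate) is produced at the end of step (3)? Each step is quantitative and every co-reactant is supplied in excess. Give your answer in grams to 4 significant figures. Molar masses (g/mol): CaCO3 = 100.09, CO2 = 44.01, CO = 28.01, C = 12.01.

2925 g

n(C) = 351.0 / 12.01 = 29.226 mol.
Reaction (1): C→CO ratio 2:2 ⇒ n(CO) = 29.226 mol.
Reaction (2): CO→CO2 ratio 2:2 ⇒ n(CO2) = 29.226 mol.
Reaction (3): CO2→CaCO3 ratio 1:1 ⇒ n(CaCO3) = 29.226 mol.
Mass of CaCO3 = 29.226 × 100.09 = 2925.2 g.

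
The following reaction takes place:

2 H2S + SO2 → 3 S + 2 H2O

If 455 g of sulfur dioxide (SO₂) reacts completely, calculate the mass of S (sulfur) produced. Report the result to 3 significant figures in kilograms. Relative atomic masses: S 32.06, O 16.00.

M(SO2) = 32.06 + 2(16.00) = 64.06 g/mol.
M(S) = 32.06 g/mol.
n(SO2) = 455.0 g / 64.06 g/mol = 7.103 mol.
From the equation the SO2:S mole ratio is 1:3, so n(S) = 7.103 × 3/1 = 21.31 mol.
Mass of S = 21.31 mol × 32.06 g/mol = 683.1 g.
Converting to kg: 683.1 g = 0.683 kg.

0.683 kg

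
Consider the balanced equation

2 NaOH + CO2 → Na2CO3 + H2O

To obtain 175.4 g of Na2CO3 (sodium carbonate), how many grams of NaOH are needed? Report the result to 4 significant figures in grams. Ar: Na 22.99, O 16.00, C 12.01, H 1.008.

132.4 g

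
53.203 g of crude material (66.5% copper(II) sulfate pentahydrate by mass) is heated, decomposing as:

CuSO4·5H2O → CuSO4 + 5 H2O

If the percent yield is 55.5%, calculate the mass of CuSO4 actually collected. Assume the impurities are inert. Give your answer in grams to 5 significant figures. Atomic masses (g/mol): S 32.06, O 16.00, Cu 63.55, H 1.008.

Pure CuSO4·5H2O available = 53.203 g × 0.665 = 35.3800 g.
M(CuSO4·5H2O) = 63.55 + 32.06 + 9(16.00) + 10(1.008) = 249.69 g/mol.
M(CuSO4) = 63.55 + 32.06 + 4(16.00) = 159.61 g/mol.
n(CuSO4·5H2O) = 35.3800 g / 249.69 g/mol = 0.141696 mol.
From the equation the CuSO4·5H2O:CuSO4 mole ratio is 1:1, so n(CuSO4) = 0.141696 × 1/1 = 0.141696 mol.
Mass of CuSO4 = 0.141696 mol × 159.61 g/mol = 22.6160 g.
Actual mass collected = 22.6160 g × 0.555 = 12.5519 g.

12.552 g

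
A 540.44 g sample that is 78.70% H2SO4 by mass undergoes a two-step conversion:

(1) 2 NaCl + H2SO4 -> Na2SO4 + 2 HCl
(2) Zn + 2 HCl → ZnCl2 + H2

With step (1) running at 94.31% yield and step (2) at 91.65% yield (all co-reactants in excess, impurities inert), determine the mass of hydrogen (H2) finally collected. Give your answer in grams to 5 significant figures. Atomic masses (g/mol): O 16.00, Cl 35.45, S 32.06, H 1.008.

Pure H2SO4 = 540.44 × 0.7870 = 425.326 g.
M(H2SO4) = 2(1.008) + 32.06 + 4(16.00) = 98.076 g/mol.
M(H2) = 2(1.008) = 2.016 g/mol.
n(H2SO4) = 425.326 / 98.076 = 4.33670 mol.
Step 1 (H2SO4:HCl = 1:2): theoretical n(HCl) = 8.67340 mol; at 94.31% yield, n(HCl) = 8.17989 mol.
Step 2 (HCl:H2 = 2:1): theoretical n(H2) = 4.08994 mol, so theoretical mass = 4.08994 × 2.016 = 8.24532 g.
At 91.65% yield, actual mass of H2 = 8.24532 × 0.9165 = 7.55684 g.

7.5568 g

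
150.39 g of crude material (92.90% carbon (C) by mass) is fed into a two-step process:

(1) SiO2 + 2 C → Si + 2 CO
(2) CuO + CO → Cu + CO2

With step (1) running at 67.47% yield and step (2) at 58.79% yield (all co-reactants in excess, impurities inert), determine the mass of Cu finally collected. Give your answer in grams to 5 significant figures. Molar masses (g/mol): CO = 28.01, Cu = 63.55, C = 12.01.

Pure C = 150.39 × 0.9290 = 139.712 g.
n(C) = 139.712 / 12.01 = 11.6330 mol.
Step 1 (C:CO = 2:2): theoretical n(CO) = 11.6330 mol; at 67.47% yield, n(CO) = 7.84878 mol.
Step 2 (CO:Cu = 1:1): theoretical n(Cu) = 7.84878 mol, so theoretical mass = 7.84878 × 63.55 = 498.790 g.
At 58.79% yield, actual mass of Cu = 498.790 × 0.5879 = 293.239 g.

293.24 g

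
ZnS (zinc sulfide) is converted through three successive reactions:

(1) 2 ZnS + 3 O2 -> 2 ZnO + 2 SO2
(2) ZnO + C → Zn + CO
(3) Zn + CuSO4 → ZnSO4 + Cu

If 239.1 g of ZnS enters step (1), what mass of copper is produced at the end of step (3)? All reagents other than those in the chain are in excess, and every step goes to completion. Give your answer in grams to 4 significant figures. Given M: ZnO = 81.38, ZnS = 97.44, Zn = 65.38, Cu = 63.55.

n(ZnS) = 239.1 / 97.44 = 2.4538 mol.
Reaction (1): ZnS→ZnO ratio 2:2 ⇒ n(ZnO) = 2.4538 mol.
Reaction (2): ZnO→Zn ratio 1:1 ⇒ n(Zn) = 2.4538 mol.
Reaction (3): Zn→Cu ratio 1:1 ⇒ n(Cu) = 2.4538 mol.
Mass of Cu = 2.4538 × 63.55 = 155.94 g.

155.9 g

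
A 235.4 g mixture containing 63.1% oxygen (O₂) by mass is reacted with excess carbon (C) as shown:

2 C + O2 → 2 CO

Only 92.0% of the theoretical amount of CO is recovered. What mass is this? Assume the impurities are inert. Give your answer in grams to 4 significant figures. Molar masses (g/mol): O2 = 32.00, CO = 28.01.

Pure O2 available = 235.4 g × 0.631 = 148.54 g.
n(O2) = 148.54 g / 32.00 g/mol = 4.6418 mol.
From the equation the O2:CO mole ratio is 1:2, so n(CO) = 4.6418 × 2/1 = 9.2836 mol.
Mass of CO = 9.2836 mol × 28.01 g/mol = 260.03 g.
Actual mass collected = 260.03 g × 0.920 = 239.23 g.

239.2 g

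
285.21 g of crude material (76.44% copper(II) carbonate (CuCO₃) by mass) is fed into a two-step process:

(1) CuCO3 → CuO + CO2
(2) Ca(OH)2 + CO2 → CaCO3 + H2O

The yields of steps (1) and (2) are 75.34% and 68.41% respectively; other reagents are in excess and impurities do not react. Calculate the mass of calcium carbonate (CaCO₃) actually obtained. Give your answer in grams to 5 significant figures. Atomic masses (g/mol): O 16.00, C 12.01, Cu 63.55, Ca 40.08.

Pure CuCO3 = 285.21 × 0.7644 = 218.015 g.
M(CuCO3) = 63.55 + 12.01 + 3(16.00) = 123.56 g/mol.
M(CaCO3) = 40.08 + 12.01 + 3(16.00) = 100.09 g/mol.
n(CuCO3) = 218.015 / 123.56 = 1.76444 mol.
Step 1 (CuCO3:CO2 = 1:1): theoretical n(CO2) = 1.76444 mol; at 75.34% yield, n(CO2) = 1.32933 mol.
Step 2 (CO2:CaCO3 = 1:1): theoretical n(CaCO3) = 1.32933 mol, so theoretical mass = 1.32933 × 100.09 = 133.053 g.
At 68.41% yield, actual mass of CaCO3 = 133.053 × 0.6841 = 91.0214 g.

91.021 g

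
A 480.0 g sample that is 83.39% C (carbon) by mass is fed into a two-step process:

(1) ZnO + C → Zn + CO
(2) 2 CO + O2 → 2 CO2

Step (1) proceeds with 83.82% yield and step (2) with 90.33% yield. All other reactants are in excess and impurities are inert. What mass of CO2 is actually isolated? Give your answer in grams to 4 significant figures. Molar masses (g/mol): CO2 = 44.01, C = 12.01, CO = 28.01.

Pure C = 480.0 × 0.8339 = 400.27 g.
n(C) = 400.27 / 12.01 = 33.328 mol.
Step 1 (C:CO = 1:1): theoretical n(CO) = 33.328 mol; at 83.82% yield, n(CO) = 27.936 mol.
Step 2 (CO:CO2 = 2:2): theoretical n(CO2) = 27.936 mol, so theoretical mass = 27.936 × 44.01 = 1229.5 g.
At 90.33% yield, actual mass of CO2 = 1229.5 × 0.9033 = 1110.6 g.

1111 g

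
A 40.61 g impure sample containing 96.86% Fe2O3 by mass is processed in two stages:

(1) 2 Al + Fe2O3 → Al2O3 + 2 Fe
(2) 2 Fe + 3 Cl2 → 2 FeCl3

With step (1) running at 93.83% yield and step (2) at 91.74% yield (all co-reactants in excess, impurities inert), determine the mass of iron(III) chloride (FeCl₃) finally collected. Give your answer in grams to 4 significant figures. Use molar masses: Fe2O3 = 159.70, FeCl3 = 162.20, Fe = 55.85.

68.78 g

Pure Fe2O3 = 40.61 × 0.9686 = 39.335 g.
n(Fe2O3) = 39.335 / 159.70 = 0.24630 mol.
Step 1 (Fe2O3:Fe = 1:2): theoretical n(Fe) = 0.49261 mol; at 93.83% yield, n(Fe) = 0.46222 mol.
Step 2 (Fe:FeCl3 = 2:2): theoretical n(FeCl3) = 0.46222 mol, so theoretical mass = 0.46222 × 162.20 = 74.971 g.
At 91.74% yield, actual mass of FeCl3 = 74.971 × 0.9174 = 68.779 g.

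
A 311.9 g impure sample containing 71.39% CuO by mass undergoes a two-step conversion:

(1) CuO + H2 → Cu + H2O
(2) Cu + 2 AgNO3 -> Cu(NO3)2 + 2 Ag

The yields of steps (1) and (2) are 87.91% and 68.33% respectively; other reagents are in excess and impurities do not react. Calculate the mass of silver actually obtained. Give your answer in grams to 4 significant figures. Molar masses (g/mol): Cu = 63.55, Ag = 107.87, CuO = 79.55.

Pure CuO = 311.9 × 0.7139 = 222.67 g.
n(CuO) = 222.67 / 79.55 = 2.7991 mol.
Step 1 (CuO:Cu = 1:1): theoretical n(Cu) = 2.7991 mol; at 87.91% yield, n(Cu) = 2.4607 mol.
Step 2 (Cu:Ag = 1:2): theoretical n(Ag) = 4.9213 mol, so theoretical mass = 4.9213 × 107.87 = 530.86 g.
At 68.33% yield, actual mass of Ag = 530.86 × 0.6833 = 362.74 g.

362.7 g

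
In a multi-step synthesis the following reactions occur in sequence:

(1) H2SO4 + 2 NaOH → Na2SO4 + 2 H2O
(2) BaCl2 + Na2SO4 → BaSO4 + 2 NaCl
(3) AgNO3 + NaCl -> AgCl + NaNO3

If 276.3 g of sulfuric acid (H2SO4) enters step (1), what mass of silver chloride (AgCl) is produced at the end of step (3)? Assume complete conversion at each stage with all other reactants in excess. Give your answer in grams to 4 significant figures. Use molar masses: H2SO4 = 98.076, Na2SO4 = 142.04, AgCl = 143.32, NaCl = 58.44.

n(H2SO4) = 276.3 / 98.076 = 2.8172 mol.
Reaction (1): H2SO4→Na2SO4 ratio 1:1 ⇒ n(Na2SO4) = 2.8172 mol.
Reaction (2): Na2SO4→NaCl ratio 1:2 ⇒ n(NaCl) = 5.6344 mol.
Reaction (3): NaCl→AgCl ratio 1:1 ⇒ n(AgCl) = 5.6344 mol.
Mass of AgCl = 5.6344 × 143.32 = 807.52 g.

807.5 g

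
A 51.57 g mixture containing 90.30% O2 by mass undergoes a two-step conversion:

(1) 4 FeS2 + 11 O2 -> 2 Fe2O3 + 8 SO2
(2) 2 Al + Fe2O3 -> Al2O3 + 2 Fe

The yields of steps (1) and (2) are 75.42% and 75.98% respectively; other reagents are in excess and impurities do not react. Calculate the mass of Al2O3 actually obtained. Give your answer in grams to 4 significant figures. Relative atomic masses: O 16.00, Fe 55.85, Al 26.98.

Pure O2 = 51.57 × 0.9030 = 46.568 g.
M(O2) = 2(16.00) = 32.00 g/mol.
M(Al2O3) = 2(26.98) + 3(16.00) = 101.96 g/mol.
n(O2) = 46.568 / 32.00 = 1.4552 mol.
Step 1 (O2:Fe2O3 = 11:2): theoretical n(Fe2O3) = 0.26459 mol; at 75.42% yield, n(Fe2O3) = 0.19955 mol.
Step 2 (Fe2O3:Al2O3 = 1:1): theoretical n(Al2O3) = 0.19955 mol, so theoretical mass = 0.19955 × 101.96 = 20.346 g.
At 75.98% yield, actual mass of Al2O3 = 20.346 × 0.7598 = 15.459 g.

15.46 g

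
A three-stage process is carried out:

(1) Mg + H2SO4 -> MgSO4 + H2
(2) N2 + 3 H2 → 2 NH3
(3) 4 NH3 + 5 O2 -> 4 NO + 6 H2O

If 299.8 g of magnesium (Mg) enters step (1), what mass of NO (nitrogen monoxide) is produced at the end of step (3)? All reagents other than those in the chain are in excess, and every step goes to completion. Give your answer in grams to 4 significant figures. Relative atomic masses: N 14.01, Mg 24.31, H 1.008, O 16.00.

M(Mg) = 24.31 g/mol.
M(NO) = 14.01 + 16.00 = 30.01 g/mol.
n(Mg) = 299.8 / 24.31 = 12.332 mol.
Reaction (1): Mg→H2 ratio 1:1 ⇒ n(H2) = 12.332 mol.
Reaction (2): H2→NH3 ratio 3:2 ⇒ n(NH3) = 8.2216 mol.
Reaction (3): NH3→NO ratio 4:4 ⇒ n(NO) = 8.2216 mol.
Mass of NO = 8.2216 × 30.01 = 246.73 g.

246.7 g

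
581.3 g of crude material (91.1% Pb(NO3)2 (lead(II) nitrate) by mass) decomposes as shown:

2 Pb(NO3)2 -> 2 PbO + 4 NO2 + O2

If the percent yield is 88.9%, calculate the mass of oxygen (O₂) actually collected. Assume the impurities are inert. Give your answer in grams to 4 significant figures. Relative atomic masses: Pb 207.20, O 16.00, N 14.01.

22.74 g

Pure Pb(NO3)2 available = 581.3 g × 0.911 = 529.56 g.
M(Pb(NO3)2) = 207.20 + 2(14.01) + 6(16.00) = 331.22 g/mol.
M(O2) = 2(16.00) = 32.00 g/mol.
n(Pb(NO3)2) = 529.56 g / 331.22 g/mol = 1.5988 mol.
From the equation the Pb(NO3)2:O2 mole ratio is 2:1, so n(O2) = 1.5988 × 1/2 = 0.79941 mol.
Mass of O2 = 0.79941 mol × 32.00 g/mol = 25.581 g.
Actual mass collected = 25.581 g × 0.889 = 22.742 g.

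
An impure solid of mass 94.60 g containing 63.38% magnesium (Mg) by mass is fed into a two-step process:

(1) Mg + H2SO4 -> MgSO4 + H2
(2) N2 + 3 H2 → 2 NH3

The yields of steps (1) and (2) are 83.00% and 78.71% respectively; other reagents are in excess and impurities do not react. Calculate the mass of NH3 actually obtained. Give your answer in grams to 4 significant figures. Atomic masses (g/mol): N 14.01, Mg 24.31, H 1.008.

Pure Mg = 94.60 × 0.6338 = 59.957 g.
M(Mg) = 24.31 g/mol.
M(NH3) = 14.01 + 3(1.008) = 17.034 g/mol.
n(Mg) = 59.957 / 24.31 = 2.4664 mol.
Step 1 (Mg:H2 = 1:1): theoretical n(H2) = 2.4664 mol; at 83.00% yield, n(H2) = 2.0471 mol.
Step 2 (H2:NH3 = 3:2): theoretical n(NH3) = 1.3647 mol, so theoretical mass = 1.3647 × 17.034 = 23.247 g.
At 78.71% yield, actual mass of NH3 = 23.247 × 0.7871 = 18.298 g.

18.30 g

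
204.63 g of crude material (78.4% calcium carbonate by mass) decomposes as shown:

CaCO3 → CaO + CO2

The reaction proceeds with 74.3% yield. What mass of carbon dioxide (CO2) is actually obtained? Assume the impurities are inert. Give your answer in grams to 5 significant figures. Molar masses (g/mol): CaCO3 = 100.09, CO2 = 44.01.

Pure CaCO3 available = 204.63 g × 0.784 = 160.430 g.
n(CaCO3) = 160.430 g / 100.09 g/mol = 1.60286 mol.
From the equation the CaCO3:CO2 mole ratio is 1:1, so n(CO2) = 1.60286 × 1/1 = 1.60286 mol.
Mass of CO2 = 1.60286 mol × 44.01 g/mol = 70.5417 g.
Actual mass collected = 70.5417 g × 0.743 = 52.4125 g.

52.412 g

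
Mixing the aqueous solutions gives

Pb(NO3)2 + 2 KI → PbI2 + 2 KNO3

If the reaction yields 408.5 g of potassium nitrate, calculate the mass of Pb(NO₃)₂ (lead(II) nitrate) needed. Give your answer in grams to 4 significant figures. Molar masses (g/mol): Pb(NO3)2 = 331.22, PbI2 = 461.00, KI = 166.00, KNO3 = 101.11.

n(KNO3) = 408.50 g / 101.11 g/mol = 4.0402 mol.
From the equation the KNO3:Pb(NO3)2 mole ratio is 2:1, so n(Pb(NO3)2) = 4.0402 × 1/2 = 2.0201 mol.
Mass of Pb(NO3)2 = 2.0201 mol × 331.22 g/mol = 669.09 g.

669.1 g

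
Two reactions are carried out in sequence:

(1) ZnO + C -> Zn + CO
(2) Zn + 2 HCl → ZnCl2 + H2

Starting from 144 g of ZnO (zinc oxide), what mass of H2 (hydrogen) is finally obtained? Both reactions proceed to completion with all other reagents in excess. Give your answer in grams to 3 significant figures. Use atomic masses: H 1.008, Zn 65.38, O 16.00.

M(ZnO) = 65.38 + 16.00 = 81.38 g/mol.
M(H2) = 2(1.008) = 2.016 g/mol.
n(ZnO) = 144.0 / 81.38 = 1.769 mol.
Step 1 gives a 1:1 ratio of ZnO to Zn, so n(Zn) = 1.769 mol.
In step 2 the Zn:H2 ratio is 1:1, so n(H2) = 1.769 mol.
Mass of H2 = 1.769 × 2.016 = 3.567 g.

3.57 g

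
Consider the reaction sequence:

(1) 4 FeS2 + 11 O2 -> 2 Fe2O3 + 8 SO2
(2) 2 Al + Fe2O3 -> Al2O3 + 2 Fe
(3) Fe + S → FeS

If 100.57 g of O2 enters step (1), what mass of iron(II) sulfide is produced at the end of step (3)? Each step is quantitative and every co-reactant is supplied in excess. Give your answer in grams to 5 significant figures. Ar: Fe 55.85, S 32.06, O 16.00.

M(O2) = 2(16.00) = 32.00 g/mol.
M(FeS) = 55.85 + 32.06 = 87.91 g/mol.
n(O2) = 100.57 / 32.00 = 3.14281 mol.
Reaction (1): O2→Fe2O3 ratio 11:2 ⇒ n(Fe2O3) = 0.571420 mol.
Reaction (2): Fe2O3→Fe ratio 1:2 ⇒ n(Fe) = 1.14284 mol.
Reaction (3): Fe→FeS ratio 1:1 ⇒ n(FeS) = 1.14284 mol.
Mass of FeS = 1.14284 × 87.91 = 100.467 g.

100.47 g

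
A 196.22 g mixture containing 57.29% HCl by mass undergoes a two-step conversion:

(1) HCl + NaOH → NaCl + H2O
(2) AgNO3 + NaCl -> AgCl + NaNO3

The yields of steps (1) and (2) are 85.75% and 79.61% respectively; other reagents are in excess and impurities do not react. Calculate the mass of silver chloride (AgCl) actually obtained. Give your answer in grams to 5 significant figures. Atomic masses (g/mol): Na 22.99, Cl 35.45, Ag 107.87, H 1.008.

301.67 g

Pure HCl = 196.22 × 0.5729 = 112.414 g.
M(HCl) = 1.008 + 35.45 = 36.458 g/mol.
M(AgCl) = 107.87 + 35.45 = 143.32 g/mol.
n(HCl) = 112.414 / 36.458 = 3.08340 mol.
Step 1 (HCl:NaCl = 1:1): theoretical n(NaCl) = 3.08340 mol; at 85.75% yield, n(NaCl) = 2.64401 mol.
Step 2 (NaCl:AgCl = 1:1): theoretical n(AgCl) = 2.64401 mol, so theoretical mass = 2.64401 × 143.32 = 378.940 g.
At 79.61% yield, actual mass of AgCl = 378.940 × 0.7961 = 301.674 g.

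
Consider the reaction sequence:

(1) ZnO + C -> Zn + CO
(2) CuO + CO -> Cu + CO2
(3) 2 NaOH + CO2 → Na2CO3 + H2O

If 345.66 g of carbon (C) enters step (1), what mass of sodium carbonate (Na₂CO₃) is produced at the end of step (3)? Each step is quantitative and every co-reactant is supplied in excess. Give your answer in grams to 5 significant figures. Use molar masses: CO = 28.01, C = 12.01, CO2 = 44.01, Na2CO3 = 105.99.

n(C) = 345.66 / 12.01 = 28.7810 mol.
Reaction (1): C→CO ratio 1:1 ⇒ n(CO) = 28.7810 mol.
Reaction (2): CO→CO2 ratio 1:1 ⇒ n(CO2) = 28.7810 mol.
Reaction (3): CO2→Na2CO3 ratio 1:1 ⇒ n(Na2CO3) = 28.7810 mol.
Mass of Na2CO3 = 28.7810 × 105.99 = 3050.50 g.

3050.5 g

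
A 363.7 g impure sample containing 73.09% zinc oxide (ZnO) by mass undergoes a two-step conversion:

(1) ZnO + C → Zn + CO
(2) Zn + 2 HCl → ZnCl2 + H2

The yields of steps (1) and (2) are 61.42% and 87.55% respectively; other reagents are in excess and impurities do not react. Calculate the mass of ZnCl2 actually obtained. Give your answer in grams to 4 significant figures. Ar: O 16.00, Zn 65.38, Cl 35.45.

239.4 g

Pure ZnO = 363.7 × 0.7309 = 265.83 g.
M(ZnO) = 65.38 + 16.00 = 81.38 g/mol.
M(ZnCl2) = 65.38 + 2(35.45) = 136.28 g/mol.
n(ZnO) = 265.83 / 81.38 = 3.2665 mol.
Step 1 (ZnO:Zn = 1:1): theoretical n(Zn) = 3.2665 mol; at 61.42% yield, n(Zn) = 2.0063 mol.
Step 2 (Zn:ZnCl2 = 1:1): theoretical n(ZnCl2) = 2.0063 mol, so theoretical mass = 2.0063 × 136.28 = 273.42 g.
At 87.55% yield, actual mass of ZnCl2 = 273.42 × 0.8755 = 239.38 g.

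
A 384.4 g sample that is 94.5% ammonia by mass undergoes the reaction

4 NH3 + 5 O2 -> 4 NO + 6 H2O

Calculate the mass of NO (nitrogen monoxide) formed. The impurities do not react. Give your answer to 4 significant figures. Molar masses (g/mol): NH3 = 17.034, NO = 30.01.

640.0 g

Mass of pure NH3 = 384.4 g × 0.945 = 363.26 g.
n(NH3) = 363.26 g / 17.034 g/mol = 21.325 mol.
From the equation the NH3:NO mole ratio is 4:4, so n(NO) = 21.325 × 4/4 = 21.325 mol.
Mass of NO = 21.325 mol × 30.01 g/mol = 639.98 g.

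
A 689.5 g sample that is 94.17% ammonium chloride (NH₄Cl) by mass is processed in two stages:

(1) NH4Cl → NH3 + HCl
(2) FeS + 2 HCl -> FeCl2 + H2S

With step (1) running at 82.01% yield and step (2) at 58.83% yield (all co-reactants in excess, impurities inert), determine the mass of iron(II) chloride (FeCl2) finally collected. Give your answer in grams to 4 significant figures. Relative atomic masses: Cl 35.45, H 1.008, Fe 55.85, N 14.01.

Pure NH4Cl = 689.5 × 0.9417 = 649.30 g.
M(NH4Cl) = 14.01 + 4(1.008) + 35.45 = 53.492 g/mol.
M(FeCl2) = 55.85 + 2(35.45) = 126.75 g/mol.
n(NH4Cl) = 649.30 / 53.492 = 12.138 mol.
Step 1 (NH4Cl:HCl = 1:1): theoretical n(HCl) = 12.138 mol; at 82.01% yield, n(HCl) = 9.9546 mol.
Step 2 (HCl:FeCl2 = 2:1): theoretical n(FeCl2) = 4.9773 mol, so theoretical mass = 4.9773 × 126.75 = 630.87 g.
At 58.83% yield, actual mass of FeCl2 = 630.87 × 0.5883 = 371.14 g.

371.1 g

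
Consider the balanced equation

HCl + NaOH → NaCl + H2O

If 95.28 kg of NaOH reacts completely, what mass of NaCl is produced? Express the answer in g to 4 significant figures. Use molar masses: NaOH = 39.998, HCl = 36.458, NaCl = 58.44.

139200 g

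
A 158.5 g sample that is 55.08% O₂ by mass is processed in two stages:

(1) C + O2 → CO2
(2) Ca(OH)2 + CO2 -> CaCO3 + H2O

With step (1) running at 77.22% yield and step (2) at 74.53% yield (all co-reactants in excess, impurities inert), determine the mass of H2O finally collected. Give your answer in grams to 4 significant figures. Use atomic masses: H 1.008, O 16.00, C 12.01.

Pure O2 = 158.5 × 0.5508 = 87.302 g.
M(O2) = 2(16.00) = 32.00 g/mol.
M(H2O) = 2(1.008) + 16.00 = 18.016 g/mol.
n(O2) = 87.302 / 32.00 = 2.7282 mol.
Step 1 (O2:CO2 = 1:1): theoretical n(CO2) = 2.7282 mol; at 77.22% yield, n(CO2) = 2.1067 mol.
Step 2 (CO2:H2O = 1:1): theoretical n(H2O) = 2.1067 mol, so theoretical mass = 2.1067 × 18.016 = 37.954 g.
At 74.53% yield, actual mass of H2O = 37.954 × 0.7453 = 28.287 g.

28.29 g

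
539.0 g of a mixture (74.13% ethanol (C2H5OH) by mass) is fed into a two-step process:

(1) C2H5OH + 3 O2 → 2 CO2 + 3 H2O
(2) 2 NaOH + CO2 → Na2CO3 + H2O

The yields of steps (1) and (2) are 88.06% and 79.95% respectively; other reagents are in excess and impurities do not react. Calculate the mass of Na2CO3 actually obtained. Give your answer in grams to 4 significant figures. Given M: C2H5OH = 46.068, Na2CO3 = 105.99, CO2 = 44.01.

Pure C2H5OH = 539.0 × 0.7413 = 399.56 g.
n(C2H5OH) = 399.56 / 46.068 = 8.6733 mol.
Step 1 (C2H5OH:CO2 = 1:2): theoretical n(CO2) = 17.347 mol; at 88.06% yield, n(CO2) = 15.275 mol.
Step 2 (CO2:Na2CO3 = 1:1): theoretical n(Na2CO3) = 15.275 mol, so theoretical mass = 15.275 × 105.99 = 1619.0 g.
At 79.95% yield, actual mass of Na2CO3 = 1619.0 × 0.7995 = 1294.4 g.

1294 g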